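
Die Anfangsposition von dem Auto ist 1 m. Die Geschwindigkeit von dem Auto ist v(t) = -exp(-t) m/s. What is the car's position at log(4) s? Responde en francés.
Nous devons trouver la primitive de notre équation de la vitesse v(t) = -exp(-t) 1 fois. La primitive de la vitesse est la position. En utilisant x(0) = 1, nous obtenons x(t) = exp(-t). Nous avons la position x(t) = exp(-t). En substituant t = log(4): x(log(4)) = 1/4.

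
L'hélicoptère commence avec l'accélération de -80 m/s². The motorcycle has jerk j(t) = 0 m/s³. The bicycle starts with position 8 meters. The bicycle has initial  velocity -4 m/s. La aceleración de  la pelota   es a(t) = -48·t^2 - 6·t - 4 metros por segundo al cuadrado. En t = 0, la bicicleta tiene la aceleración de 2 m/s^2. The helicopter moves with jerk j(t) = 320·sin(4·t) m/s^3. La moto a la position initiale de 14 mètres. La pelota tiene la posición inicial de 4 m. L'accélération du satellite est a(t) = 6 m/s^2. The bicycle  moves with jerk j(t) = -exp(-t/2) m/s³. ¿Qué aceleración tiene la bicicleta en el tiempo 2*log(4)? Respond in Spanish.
Debemos encontrar la integral de nuestra ecuación de la sacudida j(t) = -exp(-t/2) 1 vez. La antiderivada de la sacudida, con a(0) = 2, da la aceleración: a(t) = 2·exp(-t/2). Usando a(t) = 2·exp(-t/2) y sustituyendo t = 2*log(4), encontramos a = 1/2.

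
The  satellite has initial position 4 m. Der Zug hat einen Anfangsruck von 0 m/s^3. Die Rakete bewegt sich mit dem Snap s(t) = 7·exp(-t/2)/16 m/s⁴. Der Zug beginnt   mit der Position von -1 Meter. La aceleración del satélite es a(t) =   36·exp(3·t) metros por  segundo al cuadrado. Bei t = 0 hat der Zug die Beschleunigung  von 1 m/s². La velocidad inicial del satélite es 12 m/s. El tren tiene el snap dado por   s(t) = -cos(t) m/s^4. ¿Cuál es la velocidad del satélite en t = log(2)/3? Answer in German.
Ausgehend von der Beschleunigung a(t) = 36·exp(3·t), nehmen wir 1 Stammfunktion. Die Stammfunktion von der Beschleunigung ist die Geschwindigkeit. Mit v(0) = 12 erhalten wir v(t) = 12·exp(3·t). Wir haben die Geschwindigkeit v(t) = 12·exp(3·t). Durch Einsetzen von t = log(2)/3: v(log(2)/3) = 24.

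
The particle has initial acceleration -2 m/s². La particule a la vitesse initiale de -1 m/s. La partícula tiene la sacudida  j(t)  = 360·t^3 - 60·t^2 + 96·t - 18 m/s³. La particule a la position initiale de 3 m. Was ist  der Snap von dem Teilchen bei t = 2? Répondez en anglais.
To solve this, we need to take 1 derivative of our jerk equation j(t) = 360·t^3 - 60·t^2 + 96·t - 18. The derivative of jerk gives snap: s(t) = 1080·t^2 - 120·t + 96. We have snap s(t) = 1080·t^2 - 120·t + 96. Substituting t = 2: s(2) = 4176.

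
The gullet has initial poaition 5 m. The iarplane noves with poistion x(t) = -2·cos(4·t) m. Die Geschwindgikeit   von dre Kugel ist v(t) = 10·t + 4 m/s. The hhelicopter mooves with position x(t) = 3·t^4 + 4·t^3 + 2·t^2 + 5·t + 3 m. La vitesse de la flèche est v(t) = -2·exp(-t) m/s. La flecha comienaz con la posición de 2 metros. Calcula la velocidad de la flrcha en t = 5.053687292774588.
Usando v(t) = -2·exp(-t) y sustituyendo t = 5.053687292774588, encontramos v = -0.0127714877498106.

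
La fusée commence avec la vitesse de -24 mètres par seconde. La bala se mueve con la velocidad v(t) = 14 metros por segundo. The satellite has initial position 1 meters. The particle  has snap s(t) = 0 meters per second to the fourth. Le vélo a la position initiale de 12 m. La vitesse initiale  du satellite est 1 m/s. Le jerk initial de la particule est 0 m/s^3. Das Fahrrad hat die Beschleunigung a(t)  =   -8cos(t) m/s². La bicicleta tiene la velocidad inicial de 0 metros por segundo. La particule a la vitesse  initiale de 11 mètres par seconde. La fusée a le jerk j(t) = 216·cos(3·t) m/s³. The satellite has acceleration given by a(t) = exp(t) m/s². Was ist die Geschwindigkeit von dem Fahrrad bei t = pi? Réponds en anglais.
To solve this, we need to take 1 antiderivative of our acceleration equation a(t) = -8·cos(t). Finding the antiderivative of a(t) and using v(0) = 0: v(t) = -8·sin(t). We have velocity v(t) = -8·sin(t). Substituting t = pi: v(pi) = 0.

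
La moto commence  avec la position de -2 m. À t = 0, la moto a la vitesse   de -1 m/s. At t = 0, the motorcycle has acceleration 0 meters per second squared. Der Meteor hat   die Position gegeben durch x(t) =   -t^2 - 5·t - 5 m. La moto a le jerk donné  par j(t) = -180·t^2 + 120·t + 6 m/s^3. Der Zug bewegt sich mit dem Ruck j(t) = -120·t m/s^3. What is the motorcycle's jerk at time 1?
From the given jerk equation j(t) = -180·t^2 + 120·t + 6, we substitute t = 1 to get j = -54.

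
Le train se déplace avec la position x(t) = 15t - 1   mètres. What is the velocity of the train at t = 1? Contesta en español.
Para resolver esto, necesitamos tomar 1 derivada de nuestra ecuación de la posición x(t) = 15·t - 1. Derivando la posición, obtenemos la velocidad: v(t) = 15. Usando v(t) = 15 y sustituyendo t = 1, encontramos v = 15.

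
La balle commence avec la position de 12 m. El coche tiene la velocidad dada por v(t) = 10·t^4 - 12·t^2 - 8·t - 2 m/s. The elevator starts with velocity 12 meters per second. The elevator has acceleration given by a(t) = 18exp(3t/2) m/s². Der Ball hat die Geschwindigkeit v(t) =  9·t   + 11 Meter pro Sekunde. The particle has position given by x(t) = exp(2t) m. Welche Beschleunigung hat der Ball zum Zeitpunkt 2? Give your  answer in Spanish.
Para resolver esto, necesitamos tomar 1 derivada de nuestra ecuación de la velocidad v(t) = 9·t + 11. Derivando la velocidad, obtenemos la aceleración: a(t) = 9. Tenemos la aceleración a(t) = 9. Sustituyendo t = 2: a(2) = 9.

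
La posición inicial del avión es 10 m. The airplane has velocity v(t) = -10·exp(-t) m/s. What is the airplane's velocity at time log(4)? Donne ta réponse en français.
De l'équation de la vitesse v(t) = -10·exp(-t), nous substituons t = log(4) pour obtenir v = -5/2.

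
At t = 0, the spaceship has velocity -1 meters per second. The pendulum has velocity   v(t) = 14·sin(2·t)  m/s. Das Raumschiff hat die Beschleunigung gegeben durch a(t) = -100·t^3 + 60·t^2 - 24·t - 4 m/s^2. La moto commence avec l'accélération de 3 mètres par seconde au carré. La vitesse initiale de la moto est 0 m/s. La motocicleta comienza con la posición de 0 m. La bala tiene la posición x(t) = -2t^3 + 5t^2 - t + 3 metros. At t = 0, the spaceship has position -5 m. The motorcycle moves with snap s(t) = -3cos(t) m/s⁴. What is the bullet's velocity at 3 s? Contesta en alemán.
Wir müssen unsere Gleichung für die Position x(t) = -2·t^3 + 5·t^2 - t + 3 1-mal ableiten. Durch Ableiten von der Position erhalten wir die Geschwindigkeit: v(t) = -6·t^2 + 10·t - 1. Mit v(t) = -6·t^2 + 10·t - 1 und Einsetzen von t = 3, finden wir v = -25.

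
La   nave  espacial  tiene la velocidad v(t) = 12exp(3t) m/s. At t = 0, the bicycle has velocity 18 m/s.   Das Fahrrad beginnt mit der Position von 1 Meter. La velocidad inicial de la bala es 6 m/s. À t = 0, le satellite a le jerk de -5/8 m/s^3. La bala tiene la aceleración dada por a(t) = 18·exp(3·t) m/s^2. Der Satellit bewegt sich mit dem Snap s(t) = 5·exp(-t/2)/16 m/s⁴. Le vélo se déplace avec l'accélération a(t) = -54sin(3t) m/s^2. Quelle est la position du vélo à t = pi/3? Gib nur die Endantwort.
La position à t = pi/3 est x = 1.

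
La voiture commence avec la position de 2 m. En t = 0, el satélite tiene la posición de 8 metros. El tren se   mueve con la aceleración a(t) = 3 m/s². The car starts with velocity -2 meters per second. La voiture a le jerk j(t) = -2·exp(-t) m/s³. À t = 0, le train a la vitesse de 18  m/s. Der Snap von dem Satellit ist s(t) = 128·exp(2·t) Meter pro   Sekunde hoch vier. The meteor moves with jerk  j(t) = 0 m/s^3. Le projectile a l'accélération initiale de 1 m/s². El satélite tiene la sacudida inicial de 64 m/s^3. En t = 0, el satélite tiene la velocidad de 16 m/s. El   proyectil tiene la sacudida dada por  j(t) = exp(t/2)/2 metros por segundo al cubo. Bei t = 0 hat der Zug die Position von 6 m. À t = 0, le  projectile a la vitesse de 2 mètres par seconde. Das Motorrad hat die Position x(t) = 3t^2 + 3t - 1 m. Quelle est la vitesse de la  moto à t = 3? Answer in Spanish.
Partiendo de la posición x(t) = 3·t^2 + 3·t - 1, tomamos 1 derivada. La derivada de la posición da la velocidad: v(t) = 6·t + 3. De la ecuación de la velocidad v(t) = 6·t + 3, sustituimos t = 3 para obtener v = 21.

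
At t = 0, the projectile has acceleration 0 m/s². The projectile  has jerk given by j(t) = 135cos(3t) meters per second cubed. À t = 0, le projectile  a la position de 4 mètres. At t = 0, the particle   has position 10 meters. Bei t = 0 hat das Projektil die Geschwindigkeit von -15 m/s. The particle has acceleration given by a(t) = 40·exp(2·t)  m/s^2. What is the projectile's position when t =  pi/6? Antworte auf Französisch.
Pour résoudre ceci, nous devons prendre 3 intégrales de notre équation du jerk j(t) = 135·cos(3·t). La primitive du jerk est l'accélération. En utilisant a(0) = 0, nous obtenons a(t) = 45·sin(3·t). L'intégrale de l'accélération est la vitesse. En utilisant v(0) = -15, nous obtenons v(t) = -15·cos(3·t). L'intégrale de la vitesse, avec x(0) = 4, donne la position: x(t) = 4 - 5·sin(3·t). Nous avons la position x(t) = 4 - 5·sin(3·t). En substituant t = pi/6: x(pi/6) = -1.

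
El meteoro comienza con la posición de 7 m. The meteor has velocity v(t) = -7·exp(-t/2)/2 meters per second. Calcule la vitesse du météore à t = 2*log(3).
Nous avons la vitesse v(t) = -7·exp(-t/2)/2. En substituant t = 2*log(3): v(2*log(3)) = -7/6.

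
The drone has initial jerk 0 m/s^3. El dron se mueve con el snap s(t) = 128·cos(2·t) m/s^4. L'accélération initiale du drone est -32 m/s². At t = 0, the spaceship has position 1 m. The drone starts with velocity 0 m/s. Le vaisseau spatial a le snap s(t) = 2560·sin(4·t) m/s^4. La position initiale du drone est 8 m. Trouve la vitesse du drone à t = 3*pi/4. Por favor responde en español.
Necesitamos integrar nuestra ecuación del snap s(t) = 128·cos(2·t) 3 veces. Tomando ∫s(t)dt y aplicando j(0) = 0, encontramos j(t) = 64·sin(2·t). La integral de la sacudida, con a(0) = -32, da la aceleración: a(t) = -32·cos(2·t). Tomando ∫a(t)dt y aplicando v(0) = 0, encontramos v(t) = -16·sin(2·t). Tenemos la velocidad v(t) = -16·sin(2·t). Sustituyendo t = 3*pi/4: v(3*pi/4) = 16.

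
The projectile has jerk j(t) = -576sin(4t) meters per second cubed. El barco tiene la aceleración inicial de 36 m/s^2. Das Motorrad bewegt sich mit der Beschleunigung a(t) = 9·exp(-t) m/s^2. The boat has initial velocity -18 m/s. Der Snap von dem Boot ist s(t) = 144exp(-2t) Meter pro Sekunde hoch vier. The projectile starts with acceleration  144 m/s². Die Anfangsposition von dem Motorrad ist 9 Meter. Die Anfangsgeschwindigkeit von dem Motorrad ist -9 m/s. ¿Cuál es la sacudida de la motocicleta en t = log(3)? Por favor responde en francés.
Pour résoudre ceci, nous devons prendre 1 dérivée de notre équation de l'accélération a(t) = 9·exp(-t). La dérivée de l'accélération donne le jerk: j(t) = -9·exp(-t). En utilisant j(t) = -9·exp(-t) et en substituant t = log(3), nous trouvons j = -3.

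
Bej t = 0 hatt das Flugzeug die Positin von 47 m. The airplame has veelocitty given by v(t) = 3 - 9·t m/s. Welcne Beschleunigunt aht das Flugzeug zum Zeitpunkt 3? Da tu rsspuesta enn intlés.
Starting from velocity v(t) = 3 - 9·t, we take 1 derivative. Differentiating velocity, we get acceleration: a(t) = -9. We have acceleration a(t) = -9. Substituting t = 3: a(3) = -9.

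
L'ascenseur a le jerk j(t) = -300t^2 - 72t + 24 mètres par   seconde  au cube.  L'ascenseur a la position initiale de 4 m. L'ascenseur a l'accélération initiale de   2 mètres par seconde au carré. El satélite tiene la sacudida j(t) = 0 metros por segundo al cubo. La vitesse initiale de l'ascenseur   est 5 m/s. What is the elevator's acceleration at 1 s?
To solve this, we need to take 1 antiderivative of our jerk equation j(t) = -300·t^2 - 72·t + 24. Taking ∫j(t)dt and applying a(0) = 2, we find a(t) = -100·t^3 - 36·t^2 + 24·t + 2. We have acceleration a(t) = -100·t^3 - 36·t^2 + 24·t + 2. Substituting t = 1: a(1) = -110.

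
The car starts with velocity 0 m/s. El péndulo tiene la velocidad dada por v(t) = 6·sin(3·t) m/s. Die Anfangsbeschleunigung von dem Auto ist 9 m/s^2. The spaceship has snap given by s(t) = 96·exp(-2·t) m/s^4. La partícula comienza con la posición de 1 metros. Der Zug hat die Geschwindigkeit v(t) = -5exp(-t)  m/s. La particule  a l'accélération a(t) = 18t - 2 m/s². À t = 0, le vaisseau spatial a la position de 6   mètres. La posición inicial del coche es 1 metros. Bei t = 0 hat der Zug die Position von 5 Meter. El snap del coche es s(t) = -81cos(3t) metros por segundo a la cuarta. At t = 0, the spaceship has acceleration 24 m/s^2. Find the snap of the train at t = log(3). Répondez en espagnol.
Para resolver esto, necesitamos tomar 3 derivadas de nuestra ecuación de la velocidad v(t) = -5·exp(-t). La derivada de la velocidad da la aceleración: a(t) = 5·exp(-t). Derivando la aceleración, obtenemos la sacudida: j(t) = -5·exp(-t). Derivando la sacudida, obtenemos el snap: s(t) = 5·exp(-t). Tenemos el snap s(t) = 5·exp(-t). Sustituyendo t = log(3): s(log(3)) = 5/3.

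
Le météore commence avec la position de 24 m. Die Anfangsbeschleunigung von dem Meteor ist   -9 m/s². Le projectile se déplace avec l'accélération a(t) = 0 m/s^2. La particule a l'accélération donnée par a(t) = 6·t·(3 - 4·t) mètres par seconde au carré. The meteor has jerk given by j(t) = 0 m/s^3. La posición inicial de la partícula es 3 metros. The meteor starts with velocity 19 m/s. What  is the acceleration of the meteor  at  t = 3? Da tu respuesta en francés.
Pour résoudre ceci, nous devons prendre 1 primitive de notre équation du jerk j(t) = 0. En prenant ∫j(t)dt et en appliquant a(0) = -9, nous trouvons a(t) = -9. De l'équation de l'accélération a(t) = -9, nous substituons t = 3 pour obtenir a = -9.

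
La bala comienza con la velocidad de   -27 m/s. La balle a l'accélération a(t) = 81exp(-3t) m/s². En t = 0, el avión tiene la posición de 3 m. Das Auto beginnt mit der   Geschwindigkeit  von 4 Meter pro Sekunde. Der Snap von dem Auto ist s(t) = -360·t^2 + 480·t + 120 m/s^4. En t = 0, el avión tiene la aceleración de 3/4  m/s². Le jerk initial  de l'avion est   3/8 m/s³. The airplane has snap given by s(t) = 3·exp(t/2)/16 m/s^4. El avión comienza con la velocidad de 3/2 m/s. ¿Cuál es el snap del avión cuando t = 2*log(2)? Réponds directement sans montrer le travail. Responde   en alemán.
Die Antwort ist 3/8.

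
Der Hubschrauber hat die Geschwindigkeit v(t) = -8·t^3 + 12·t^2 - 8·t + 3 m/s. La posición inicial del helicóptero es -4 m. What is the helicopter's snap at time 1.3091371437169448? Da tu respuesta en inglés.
Starting from velocity v(t) = -8·t^3 + 12·t^2 - 8·t + 3, we take 3 derivatives. Differentiating velocity, we get acceleration: a(t) = -24·t^2 + 24·t - 8. Differentiating acceleration, we get jerk: j(t) = 24 - 48·t. Differentiating jerk, we get snap: s(t) = -48. Using s(t) = -48 and substituting t = 1.3091371437169448, we find s = -48.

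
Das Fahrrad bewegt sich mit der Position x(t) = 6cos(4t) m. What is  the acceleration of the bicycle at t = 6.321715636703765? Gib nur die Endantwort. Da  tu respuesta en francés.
À t = 6.321715636703765, a = -94.8620928329645.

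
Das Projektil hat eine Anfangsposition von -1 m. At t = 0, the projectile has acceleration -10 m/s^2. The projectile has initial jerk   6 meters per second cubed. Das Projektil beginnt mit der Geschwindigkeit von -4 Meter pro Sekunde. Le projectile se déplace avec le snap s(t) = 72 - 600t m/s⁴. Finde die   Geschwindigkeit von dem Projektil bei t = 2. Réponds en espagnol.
Necesitamos integrar nuestra ecuación del snap s(t) = 72 - 600·t 3 veces. La antiderivada del snap es la sacudida. Usando j(0) = 6, obtenemos j(t) = -300·t^2 + 72·t + 6. La antiderivada de la sacudida, con a(0) = -10, da la aceleración: a(t) = -100·t^3 + 36·t^2 + 6·t - 10. La antiderivada de la aceleración es la velocidad. Usando v(0) = -4, obtenemos v(t) = -25·t^4 + 12·t^3 + 3·t^2 - 10·t - 4. De la ecuación de la velocidad v(t) = -25·t^4 + 12·t^3 + 3·t^2 - 10·t - 4, sustituimos t = 2 para obtener v = -316.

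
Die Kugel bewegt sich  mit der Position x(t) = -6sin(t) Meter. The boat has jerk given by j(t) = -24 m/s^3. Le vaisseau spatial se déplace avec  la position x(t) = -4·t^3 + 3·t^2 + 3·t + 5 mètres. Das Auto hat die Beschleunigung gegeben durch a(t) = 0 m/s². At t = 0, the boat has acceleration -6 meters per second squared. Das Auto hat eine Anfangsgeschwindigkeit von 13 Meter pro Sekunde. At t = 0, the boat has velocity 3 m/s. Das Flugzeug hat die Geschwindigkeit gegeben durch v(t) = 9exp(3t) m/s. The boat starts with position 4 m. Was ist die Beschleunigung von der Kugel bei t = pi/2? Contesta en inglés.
To solve this, we need to take 2 derivatives of our position equation x(t) = -6·sin(t). The derivative of position gives velocity: v(t) = -6·cos(t). The derivative of velocity gives acceleration: a(t) = 6·sin(t). We have acceleration a(t) = 6·sin(t). Substituting t = pi/2: a(pi/2) = 6.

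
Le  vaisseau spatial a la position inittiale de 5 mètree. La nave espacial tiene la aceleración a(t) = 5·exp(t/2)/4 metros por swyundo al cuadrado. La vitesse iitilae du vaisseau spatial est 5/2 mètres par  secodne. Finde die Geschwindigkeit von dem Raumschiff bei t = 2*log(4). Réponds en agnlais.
We need to integrate our acceleration equation a(t) = 5·exp(t/2)/4 1 time. Integrating acceleration and using the initial condition v(0) = 5/2, we get v(t) = 5·exp(t/2)/2. Using v(t) = 5·exp(t/2)/2 and substituting t = 2*log(4), we find v = 10.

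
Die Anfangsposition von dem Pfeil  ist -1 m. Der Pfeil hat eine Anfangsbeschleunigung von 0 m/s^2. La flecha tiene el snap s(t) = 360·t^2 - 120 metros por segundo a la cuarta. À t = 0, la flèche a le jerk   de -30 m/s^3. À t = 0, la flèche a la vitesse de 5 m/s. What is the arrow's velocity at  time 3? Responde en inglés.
To solve this, we need to take 3 antiderivatives of our snap equation s(t) = 360·t^2 - 120. The integral of snap is jerk. Using j(0) = -30, we get j(t) = 120·t^3 - 120·t - 30. Finding the integral of j(t) and using a(0) = 0: a(t) = 30·t·(t^3 - 2·t - 1). Taking ∫a(t)dt and applying v(0) = 5, we find v(t) = 6·t^5 - 20·t^3 - 15·t^2 + 5. We have velocity v(t) = 6·t^5 - 20·t^3 - 15·t^2 + 5. Substituting t = 3: v(3) = 788.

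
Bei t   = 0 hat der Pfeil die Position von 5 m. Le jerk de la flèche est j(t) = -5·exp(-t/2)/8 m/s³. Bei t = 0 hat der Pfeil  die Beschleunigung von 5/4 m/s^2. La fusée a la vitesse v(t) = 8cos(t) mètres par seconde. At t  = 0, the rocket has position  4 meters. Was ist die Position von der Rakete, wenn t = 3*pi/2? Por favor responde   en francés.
Pour résoudre ceci, nous devons prendre 1 primitive de notre équation de la vitesse v(t) = 8·cos(t). En prenant ∫v(t)dt et en appliquant x(0) = 4, nous trouvons x(t) = 8·sin(t) + 4. En utilisant x(t) = 8·sin(t) + 4 et en substituant t = 3*pi/2, nous trouvons x = -4.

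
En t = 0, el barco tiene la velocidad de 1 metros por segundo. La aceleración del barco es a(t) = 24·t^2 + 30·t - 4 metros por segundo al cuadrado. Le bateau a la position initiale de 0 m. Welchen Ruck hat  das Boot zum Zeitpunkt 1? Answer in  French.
Nous devons dériver notre équation de l'accélération a(t) = 24·t^2 + 30·t - 4 1 fois. En dérivant l'accélération, nous obtenons le jerk: j(t) = 48·t + 30. Nous avons le jerk j(t) = 48·t + 30. En substituant t = 1: j(1) = 78.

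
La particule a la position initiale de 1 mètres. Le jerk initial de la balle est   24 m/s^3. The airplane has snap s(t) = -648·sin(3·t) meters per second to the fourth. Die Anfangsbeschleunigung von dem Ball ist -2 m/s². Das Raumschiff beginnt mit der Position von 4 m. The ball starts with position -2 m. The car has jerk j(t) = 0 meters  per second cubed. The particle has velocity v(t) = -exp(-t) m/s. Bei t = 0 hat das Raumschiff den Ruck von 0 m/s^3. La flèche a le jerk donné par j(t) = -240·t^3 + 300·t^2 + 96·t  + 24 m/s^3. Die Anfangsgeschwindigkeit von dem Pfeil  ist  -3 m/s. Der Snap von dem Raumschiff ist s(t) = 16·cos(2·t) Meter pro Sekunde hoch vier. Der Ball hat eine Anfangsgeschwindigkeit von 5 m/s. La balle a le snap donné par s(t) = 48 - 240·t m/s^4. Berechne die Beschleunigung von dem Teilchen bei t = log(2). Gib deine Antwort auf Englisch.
We must differentiate our velocity equation v(t) = -exp(-t) 1 time. The derivative of velocity gives acceleration: a(t) = exp(-t). Using a(t) = exp(-t) and substituting t = log(2), we find a = 1/2.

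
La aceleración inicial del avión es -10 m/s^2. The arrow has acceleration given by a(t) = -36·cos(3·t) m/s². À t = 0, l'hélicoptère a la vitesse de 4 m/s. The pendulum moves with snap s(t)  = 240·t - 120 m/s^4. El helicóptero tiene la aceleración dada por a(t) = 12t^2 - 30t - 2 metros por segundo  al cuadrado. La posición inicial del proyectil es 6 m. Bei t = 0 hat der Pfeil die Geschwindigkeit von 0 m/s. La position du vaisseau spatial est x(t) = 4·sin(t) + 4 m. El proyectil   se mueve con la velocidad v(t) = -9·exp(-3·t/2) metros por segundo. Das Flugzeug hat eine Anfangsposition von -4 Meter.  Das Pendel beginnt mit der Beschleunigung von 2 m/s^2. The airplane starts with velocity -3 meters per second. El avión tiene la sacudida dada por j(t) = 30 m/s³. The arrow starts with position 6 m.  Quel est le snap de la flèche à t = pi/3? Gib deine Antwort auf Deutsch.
Ausgehend von der Beschleunigung a(t) = -36·cos(3·t), nehmen wir 2 Ableitungen. Die Ableitung von der Beschleunigung ergibt den Ruck: j(t) = 108·sin(3·t). Mit d/dt von j(t) finden wir s(t) = 324·cos(3·t). Aus der Gleichung für den Snap s(t) = 324·cos(3·t), setzen wir t = pi/3 ein und erhalten s = -324.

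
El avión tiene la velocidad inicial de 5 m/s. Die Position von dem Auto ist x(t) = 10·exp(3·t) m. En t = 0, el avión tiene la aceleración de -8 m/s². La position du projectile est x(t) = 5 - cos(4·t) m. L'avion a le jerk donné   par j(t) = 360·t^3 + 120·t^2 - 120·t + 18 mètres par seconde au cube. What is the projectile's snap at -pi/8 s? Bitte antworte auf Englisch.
Starting from position x(t) = 5 - cos(4·t), we take 4 derivatives. The derivative of position gives velocity: v(t) = 4·sin(4·t). Taking d/dt of v(t), we find a(t) = 16·cos(4·t). Taking d/dt of a(t), we find j(t) = -64·sin(4·t). Differentiating jerk, we get snap: s(t) = -256·cos(4·t). We have snap s(t) = -256·cos(4·t). Substituting t = -pi/8: s(-pi/8) = 0.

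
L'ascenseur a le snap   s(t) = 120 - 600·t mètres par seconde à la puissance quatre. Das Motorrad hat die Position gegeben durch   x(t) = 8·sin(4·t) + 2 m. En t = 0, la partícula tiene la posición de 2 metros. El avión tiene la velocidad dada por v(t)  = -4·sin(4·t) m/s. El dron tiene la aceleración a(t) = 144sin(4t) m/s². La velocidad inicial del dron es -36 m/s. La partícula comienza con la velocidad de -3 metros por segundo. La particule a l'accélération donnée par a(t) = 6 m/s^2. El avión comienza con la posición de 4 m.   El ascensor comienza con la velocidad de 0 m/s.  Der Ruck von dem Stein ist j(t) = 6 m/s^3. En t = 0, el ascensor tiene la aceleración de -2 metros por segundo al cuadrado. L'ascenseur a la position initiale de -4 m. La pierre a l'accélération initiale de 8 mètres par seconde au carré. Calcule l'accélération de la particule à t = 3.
Nous avons l'accélération a(t) = 6. En substituant t = 3: a(3) = 6.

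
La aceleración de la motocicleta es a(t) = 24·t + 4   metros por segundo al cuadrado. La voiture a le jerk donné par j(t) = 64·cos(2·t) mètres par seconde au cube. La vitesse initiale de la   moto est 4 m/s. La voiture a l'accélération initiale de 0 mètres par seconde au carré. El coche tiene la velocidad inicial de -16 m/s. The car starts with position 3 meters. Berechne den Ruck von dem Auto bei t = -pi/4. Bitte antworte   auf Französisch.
De l'équation du jerk j(t) = 64·cos(2·t), nous substituons t = -pi/4 pour obtenir j = 0.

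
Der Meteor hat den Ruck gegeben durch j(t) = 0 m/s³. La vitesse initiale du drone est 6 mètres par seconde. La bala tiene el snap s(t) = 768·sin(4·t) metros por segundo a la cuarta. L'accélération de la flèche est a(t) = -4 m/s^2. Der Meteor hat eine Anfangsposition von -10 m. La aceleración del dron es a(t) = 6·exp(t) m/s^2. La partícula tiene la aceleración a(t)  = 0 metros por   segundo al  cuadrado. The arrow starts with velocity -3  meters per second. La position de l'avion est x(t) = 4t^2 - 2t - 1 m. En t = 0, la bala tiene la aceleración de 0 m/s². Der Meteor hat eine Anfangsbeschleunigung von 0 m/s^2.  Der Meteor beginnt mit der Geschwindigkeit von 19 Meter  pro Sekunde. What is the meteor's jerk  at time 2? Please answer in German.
Wir haben den Ruck j(t) = 0. Durch Einsetzen von t = 2: j(2) = 0.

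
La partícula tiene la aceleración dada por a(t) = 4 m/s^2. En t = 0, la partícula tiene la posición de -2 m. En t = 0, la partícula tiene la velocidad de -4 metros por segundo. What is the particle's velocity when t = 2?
Starting from acceleration a(t) = 4, we take 1 integral. Integrating acceleration and using the initial condition v(0) = -4, we get v(t) = 4·t - 4. We have velocity v(t) = 4·t - 4. Substituting t = 2: v(2) = 4.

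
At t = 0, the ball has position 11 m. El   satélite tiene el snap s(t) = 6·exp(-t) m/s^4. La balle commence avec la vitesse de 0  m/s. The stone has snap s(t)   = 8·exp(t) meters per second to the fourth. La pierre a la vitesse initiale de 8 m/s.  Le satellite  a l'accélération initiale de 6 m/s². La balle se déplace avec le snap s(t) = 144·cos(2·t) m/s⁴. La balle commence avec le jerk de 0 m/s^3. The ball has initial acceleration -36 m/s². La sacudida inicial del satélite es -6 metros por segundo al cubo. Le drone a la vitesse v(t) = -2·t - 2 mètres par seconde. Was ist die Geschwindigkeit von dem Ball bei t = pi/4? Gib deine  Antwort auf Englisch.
We need to integrate our snap equation s(t) = 144·cos(2·t) 3 times. The antiderivative of snap is jerk. Using j(0) = 0, we get j(t) = 72·sin(2·t). Integrating jerk and using the initial condition a(0) = -36, we get a(t) = -36·cos(2·t). Finding the integral of a(t) and using v(0) = 0: v(t) = -18·sin(2·t). From the given velocity equation v(t) = -18·sin(2·t), we substitute t = pi/4 to get v = -18.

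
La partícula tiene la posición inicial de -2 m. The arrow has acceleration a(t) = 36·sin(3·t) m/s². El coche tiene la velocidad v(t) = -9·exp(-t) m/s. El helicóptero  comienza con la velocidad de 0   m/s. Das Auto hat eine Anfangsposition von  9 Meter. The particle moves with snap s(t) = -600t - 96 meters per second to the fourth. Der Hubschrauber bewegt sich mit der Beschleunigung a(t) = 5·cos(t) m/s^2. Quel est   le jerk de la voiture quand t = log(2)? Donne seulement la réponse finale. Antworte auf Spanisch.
En t = log(2), j = -9/2.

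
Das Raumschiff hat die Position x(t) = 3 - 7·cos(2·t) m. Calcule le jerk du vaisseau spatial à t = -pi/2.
Nous devons dériver notre équation de la position x(t) = 3 - 7·cos(2·t) 3 fois. En dérivant la position, nous obtenons la vitesse: v(t) = 14·sin(2·t). En prenant d/dt de v(t), nous trouvons a(t) = 28·cos(2·t). En prenant d/dt de a(t), nous trouvons j(t) = -56·sin(2·t). De l'équation du jerk j(t) = -56·sin(2·t), nous substituons t = -pi/2 pour obtenir j = 0.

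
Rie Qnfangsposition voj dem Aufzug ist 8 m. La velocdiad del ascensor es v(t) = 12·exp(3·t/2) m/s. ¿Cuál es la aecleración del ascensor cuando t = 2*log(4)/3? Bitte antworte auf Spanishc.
Para resolver esto, necesitamos tomar 1 derivada de nuestra ecuación de la velocidad v(t) = 12·exp(3·t/2). La derivada de la velocidad da la aceleración: a(t) = 18·exp(3·t/2). Tenemos la aceleración a(t) = 18·exp(3·t/2). Sustituyendo t = 2*log(4)/3: a(2*log(4)/3) = 72.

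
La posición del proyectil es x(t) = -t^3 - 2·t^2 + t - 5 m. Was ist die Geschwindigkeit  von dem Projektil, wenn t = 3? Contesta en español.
Partiendo de la posición x(t) = -t^3 - 2·t^2 + t - 5, tomamos 1 derivada. La derivada de la posición da la velocidad: v(t) = -3·t^2 - 4·t + 1. De la ecuación de la velocidad v(t) = -3·t^2 - 4·t + 1, sustituimos t = 3 para obtener v = -38.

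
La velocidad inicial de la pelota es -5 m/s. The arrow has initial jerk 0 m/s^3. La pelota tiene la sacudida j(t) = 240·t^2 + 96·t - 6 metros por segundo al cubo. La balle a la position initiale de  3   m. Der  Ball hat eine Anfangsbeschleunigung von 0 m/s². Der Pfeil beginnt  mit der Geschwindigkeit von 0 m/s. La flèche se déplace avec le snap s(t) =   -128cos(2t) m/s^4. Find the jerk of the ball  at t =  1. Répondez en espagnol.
De la ecuación de la sacudida j(t) = 240·t^2 + 96·t - 6, sustituimos t = 1 para obtener j = 330.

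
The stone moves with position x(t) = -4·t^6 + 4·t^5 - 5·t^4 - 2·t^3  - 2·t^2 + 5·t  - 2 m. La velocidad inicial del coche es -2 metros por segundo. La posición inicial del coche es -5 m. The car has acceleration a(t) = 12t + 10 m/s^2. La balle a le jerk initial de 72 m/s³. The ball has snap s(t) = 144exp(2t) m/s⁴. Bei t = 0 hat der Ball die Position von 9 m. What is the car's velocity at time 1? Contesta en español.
Debemos encontrar la antiderivada de nuestra ecuación de la aceleración a(t) = 12·t + 10 1 vez. La integral de la aceleración, con v(0) = -2, da la velocidad: v(t) = 6·t^2 + 10·t - 2. Usando v(t) = 6·t^2 + 10·t - 2 y sustituyendo t = 1, encontramos v = 14.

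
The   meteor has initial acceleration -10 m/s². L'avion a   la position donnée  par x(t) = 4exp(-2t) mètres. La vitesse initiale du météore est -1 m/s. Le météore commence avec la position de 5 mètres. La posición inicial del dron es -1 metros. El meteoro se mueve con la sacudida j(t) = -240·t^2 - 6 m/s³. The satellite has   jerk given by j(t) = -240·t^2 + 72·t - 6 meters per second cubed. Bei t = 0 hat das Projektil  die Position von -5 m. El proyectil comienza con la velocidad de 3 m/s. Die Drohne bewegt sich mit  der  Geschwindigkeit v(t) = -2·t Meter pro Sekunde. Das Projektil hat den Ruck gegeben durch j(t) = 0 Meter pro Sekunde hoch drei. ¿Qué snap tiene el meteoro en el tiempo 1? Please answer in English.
We must differentiate our jerk equation j(t) = -240·t^2 - 6 1 time. Differentiating jerk, we get snap: s(t) = -480·t. We have snap s(t) = -480·t. Substituting t = 1: s(1) = -480.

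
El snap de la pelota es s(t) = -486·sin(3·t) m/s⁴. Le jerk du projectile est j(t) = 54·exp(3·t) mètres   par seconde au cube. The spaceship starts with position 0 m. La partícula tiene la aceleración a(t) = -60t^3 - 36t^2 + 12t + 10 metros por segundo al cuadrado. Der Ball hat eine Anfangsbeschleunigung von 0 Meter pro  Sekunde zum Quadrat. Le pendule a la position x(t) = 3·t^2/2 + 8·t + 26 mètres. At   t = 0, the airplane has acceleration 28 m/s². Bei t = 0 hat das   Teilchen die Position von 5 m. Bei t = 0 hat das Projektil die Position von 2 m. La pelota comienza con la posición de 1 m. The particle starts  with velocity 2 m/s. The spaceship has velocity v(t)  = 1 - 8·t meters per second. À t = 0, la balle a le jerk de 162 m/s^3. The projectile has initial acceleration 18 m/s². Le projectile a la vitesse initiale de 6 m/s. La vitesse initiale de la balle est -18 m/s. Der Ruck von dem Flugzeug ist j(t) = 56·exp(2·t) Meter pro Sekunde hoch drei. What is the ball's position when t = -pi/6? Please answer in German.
Ausgehend von dem Snap s(t) = -486·sin(3·t), nehmen wir 4 Integrale. Mit ∫s(t)dt und Anwendung von j(0) = 162, finden wir j(t) = 162·cos(3·t). Durch Integration von dem Ruck und Verwendung der Anfangsbedingung a(0) = 0, erhalten wir a(t) = 54·sin(3·t). Die Stammfunktion von der Beschleunigung, mit v(0) = -18, ergibt die Geschwindigkeit: v(t) = -18·cos(3·t). Mit ∫v(t)dt und Anwendung von x(0) = 1, finden wir x(t) = 1 - 6·sin(3·t). Wir haben die Position x(t) = 1 - 6·sin(3·t). Durch Einsetzen von t = -pi/6: x(-pi/6) = 7.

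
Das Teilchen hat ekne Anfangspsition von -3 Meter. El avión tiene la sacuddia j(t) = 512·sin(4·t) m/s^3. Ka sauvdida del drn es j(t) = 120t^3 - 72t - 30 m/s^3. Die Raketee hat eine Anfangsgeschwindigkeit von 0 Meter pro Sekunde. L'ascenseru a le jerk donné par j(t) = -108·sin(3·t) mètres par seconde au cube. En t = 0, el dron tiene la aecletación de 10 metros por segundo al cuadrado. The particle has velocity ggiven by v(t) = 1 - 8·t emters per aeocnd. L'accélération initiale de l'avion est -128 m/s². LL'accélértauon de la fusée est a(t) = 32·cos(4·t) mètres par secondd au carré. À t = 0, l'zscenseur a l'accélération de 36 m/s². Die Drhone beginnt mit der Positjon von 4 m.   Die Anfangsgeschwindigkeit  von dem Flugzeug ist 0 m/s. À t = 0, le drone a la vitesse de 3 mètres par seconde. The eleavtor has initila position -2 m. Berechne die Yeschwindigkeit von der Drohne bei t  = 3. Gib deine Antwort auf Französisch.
En partant du jerk j(t) = 120·t^3 - 72·t - 30, nous prenons 2 intégrales. En intégrant le jerk et en utilisant la condition initiale a(0) = 10, nous obtenons a(t) = 30·t^4 - 36·t^2 - 30·t + 10. L'intégrale de l'accélération, avec v(0) = 3, donne la vitesse: v(t) = 6·t^5 - 12·t^3 - 15·t^2 + 10·t + 3. De l'équation de la vitesse v(t) = 6·t^5 - 12·t^3 - 15·t^2 + 10·t + 3, nous substituons t = 3 pour obtenir v = 1032.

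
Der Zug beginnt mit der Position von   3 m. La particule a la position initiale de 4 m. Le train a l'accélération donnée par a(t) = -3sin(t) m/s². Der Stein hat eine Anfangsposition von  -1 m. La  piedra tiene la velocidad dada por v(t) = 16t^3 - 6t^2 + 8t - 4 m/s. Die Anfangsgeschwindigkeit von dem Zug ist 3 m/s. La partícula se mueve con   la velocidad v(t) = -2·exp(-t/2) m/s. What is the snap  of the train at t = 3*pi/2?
To solve this, we need to take 2 derivatives of our acceleration equation a(t) = -3·sin(t). Taking d/dt of a(t), we find j(t) = -3·cos(t). Taking d/dt of j(t), we find s(t) = 3·sin(t). We have snap s(t) = 3·sin(t). Substituting t = 3*pi/2: s(3*pi/2) = -3.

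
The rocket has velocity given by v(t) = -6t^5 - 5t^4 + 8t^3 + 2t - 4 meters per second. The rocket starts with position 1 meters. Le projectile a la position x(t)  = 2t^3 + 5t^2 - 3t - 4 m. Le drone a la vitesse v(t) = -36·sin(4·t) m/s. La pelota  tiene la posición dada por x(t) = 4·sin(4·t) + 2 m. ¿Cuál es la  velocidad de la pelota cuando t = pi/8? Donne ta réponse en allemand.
Um dies zu lösen, müssen wir 1 Ableitung unserer Gleichung für die Position x(t) = 4·sin(4·t) + 2 nehmen. Die Ableitung von der Position ergibt die Geschwindigkeit: v(t) = 16·cos(4·t). Mit v(t) = 16·cos(4·t) und Einsetzen von t = pi/8, finden wir v = 0.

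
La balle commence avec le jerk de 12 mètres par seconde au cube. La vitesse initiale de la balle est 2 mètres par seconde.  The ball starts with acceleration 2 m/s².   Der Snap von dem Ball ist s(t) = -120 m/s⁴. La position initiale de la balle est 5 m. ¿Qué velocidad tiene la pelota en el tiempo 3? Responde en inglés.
We must find the antiderivative of our snap equation s(t) = -120 3 times. Finding the integral of s(t) and using j(0) = 12: j(t) = 12 - 120·t. The antiderivative of jerk, with a(0) = 2, gives acceleration: a(t) = -60·t^2 + 12·t + 2. Taking ∫a(t)dt and applying v(0) = 2, we find v(t) = -20·t^3 + 6·t^2 + 2·t + 2. From the given velocity equation v(t) = -20·t^3 + 6·t^2 + 2·t + 2, we substitute t = 3 to get v = -478.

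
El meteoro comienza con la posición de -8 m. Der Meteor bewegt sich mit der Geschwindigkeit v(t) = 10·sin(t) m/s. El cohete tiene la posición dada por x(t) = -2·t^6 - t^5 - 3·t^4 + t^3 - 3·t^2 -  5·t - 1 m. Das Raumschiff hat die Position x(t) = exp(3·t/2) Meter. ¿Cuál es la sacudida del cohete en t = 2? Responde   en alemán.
Wir müssen unsere Gleichung für die Position x(t) = -2·t^6 - t^5 - 3·t^4 + t^3 - 3·t^2 - 5·t - 1 3-mal ableiten. Durch Ableiten von der Position erhalten wir die Geschwindigkeit: v(t) = -12·t^5 - 5·t^4 - 12·t^3 + 3·t^2 - 6·t - 5. Mit d/dt von v(t) finden wir a(t) = -60·t^4 - 20·t^3 - 36·t^2 + 6·t - 6. Die Ableitung von der Beschleunigung ergibt den Ruck: j(t) = -240·t^3 - 60·t^2 - 72·t + 6. Wir haben den Ruck j(t) = -240·t^3 - 60·t^2 - 72·t + 6. Durch Einsetzen von t = 2: j(2) = -2298.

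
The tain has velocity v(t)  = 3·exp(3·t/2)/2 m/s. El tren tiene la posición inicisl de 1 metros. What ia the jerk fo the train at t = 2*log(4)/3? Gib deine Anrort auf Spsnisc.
Debemos derivar nuestra ecuación de la velocidad v(t) = 3·exp(3·t/2)/2 2 veces. Tomando d/dt de v(t), encontramos a(t) = 9·exp(3·t/2)/4. Derivando la aceleración, obtenemos la sacudida: j(t) = 27·exp(3·t/2)/8. De la ecuación de la sacudida j(t) = 27·exp(3·t/2)/8, sustituimos t = 2*log(4)/3 para obtener j = 27/2.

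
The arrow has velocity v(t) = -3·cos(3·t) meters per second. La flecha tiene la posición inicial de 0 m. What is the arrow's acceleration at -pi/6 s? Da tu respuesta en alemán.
Um dies zu lösen, müssen wir 1 Ableitung unserer Gleichung für die Geschwindigkeit v(t) = -3·cos(3·t) nehmen. Die Ableitung von der Geschwindigkeit ergibt die Beschleunigung: a(t) = 9·sin(3·t). Mit a(t) = 9·sin(3·t) und Einsetzen von t = -pi/6, finden wir a = -9.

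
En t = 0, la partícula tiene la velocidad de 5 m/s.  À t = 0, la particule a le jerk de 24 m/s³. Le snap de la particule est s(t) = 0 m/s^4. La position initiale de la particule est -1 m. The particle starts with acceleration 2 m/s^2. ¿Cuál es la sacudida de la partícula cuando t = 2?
Debemos encontrar la integral de nuestra ecuación del snap s(t) = 0 1 vez. Tomando ∫s(t)dt y aplicando j(0) = 24, encontramos j(t) = 24. Tenemos la sacudida j(t) = 24. Sustituyendo t = 2: j(2) = 24.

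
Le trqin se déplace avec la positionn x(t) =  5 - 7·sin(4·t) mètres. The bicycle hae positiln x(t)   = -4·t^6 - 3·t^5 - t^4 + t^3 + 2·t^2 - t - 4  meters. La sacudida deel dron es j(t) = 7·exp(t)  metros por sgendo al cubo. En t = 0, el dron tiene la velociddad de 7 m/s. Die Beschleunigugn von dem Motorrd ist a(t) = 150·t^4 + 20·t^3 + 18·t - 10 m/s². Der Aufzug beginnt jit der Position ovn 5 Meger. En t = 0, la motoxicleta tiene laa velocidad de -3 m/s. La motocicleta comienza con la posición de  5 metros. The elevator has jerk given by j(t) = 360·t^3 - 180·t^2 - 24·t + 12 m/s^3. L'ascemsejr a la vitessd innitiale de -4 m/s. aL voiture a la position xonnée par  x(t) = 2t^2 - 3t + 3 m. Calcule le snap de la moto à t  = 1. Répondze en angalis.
Starting from acceleration a(t) = 150·t^4 + 20·t^3 + 18·t - 10, we take 2 derivatives. The derivative of acceleration gives jerk: j(t) = 600·t^3 + 60·t^2 + 18. The derivative of jerk gives snap: s(t) = 1800·t^2 + 120·t. From the given snap equation s(t) = 1800·t^2 + 120·t, we substitute t = 1 to get s = 1920.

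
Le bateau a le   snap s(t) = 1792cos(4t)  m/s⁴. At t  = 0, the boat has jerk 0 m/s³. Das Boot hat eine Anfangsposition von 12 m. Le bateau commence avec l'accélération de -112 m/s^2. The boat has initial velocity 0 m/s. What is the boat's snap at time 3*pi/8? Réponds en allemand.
Wir haben den Snap s(t) = 1792·cos(4·t). Durch Einsetzen von t = 3*pi/8: s(3*pi/8) = 0.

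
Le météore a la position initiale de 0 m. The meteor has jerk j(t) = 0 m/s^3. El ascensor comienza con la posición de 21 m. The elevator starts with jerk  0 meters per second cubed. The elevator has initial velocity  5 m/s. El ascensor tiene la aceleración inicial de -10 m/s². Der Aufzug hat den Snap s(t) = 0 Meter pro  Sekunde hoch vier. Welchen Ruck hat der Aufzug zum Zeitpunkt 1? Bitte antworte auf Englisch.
To solve this, we need to take 1 integral of our snap equation s(t) = 0. Finding the integral of s(t) and using j(0) = 0: j(t) = 0. From the given jerk equation j(t) = 0, we substitute t = 1 to get j = 0.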